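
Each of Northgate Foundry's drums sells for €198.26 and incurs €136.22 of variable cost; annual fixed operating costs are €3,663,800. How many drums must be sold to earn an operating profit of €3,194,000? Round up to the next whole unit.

Contribution margin per unit = €198.26 − €136.22 = €62.04.
Required volume = (fixed costs + target profit) ÷ CM = (€3,663,800 + €3,194,000) ÷ €62.04 = 110,538.36, so 110,539 drums.

110,539 drums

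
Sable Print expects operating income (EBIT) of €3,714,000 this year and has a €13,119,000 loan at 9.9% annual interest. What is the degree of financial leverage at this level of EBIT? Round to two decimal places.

Annual interest charges come to €1,298,781.00.
DFL = EBIT ÷ (EBIT − I) = €3,714,000 ÷ (€3,714,000 − €1,298,781.00) = €3,714,000 ÷ €2,415,219.00 = 1.5377.

1.54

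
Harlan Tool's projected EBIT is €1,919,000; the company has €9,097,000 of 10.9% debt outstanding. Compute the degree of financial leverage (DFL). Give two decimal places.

Interest = €991,573.00.
Degree of financial leverage = EBIT / (EBIT − interest) = €1,919,000 / €927,427.00 = 2.0692.

2.07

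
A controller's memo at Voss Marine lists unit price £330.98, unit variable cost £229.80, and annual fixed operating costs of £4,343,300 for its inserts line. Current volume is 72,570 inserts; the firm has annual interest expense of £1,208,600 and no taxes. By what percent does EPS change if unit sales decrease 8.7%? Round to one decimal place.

At 72,570 units, contribution = 72,570 × £101.18 = £7,342,632.60.
EBIT = £7,342,632.60 − £4,343,300 = £2,999,332.60.
Interest = £1,208,600.00, so EBIT − I = £1,790,732.60.
Degree of combined leverage = contribution ÷ (EBIT − I) = £7,342,632.60 ÷ £1,790,732.60 = 4.1004.
EPS therefore changes by 4.1004 × (-8.7%) = -35.7%.

-35.7%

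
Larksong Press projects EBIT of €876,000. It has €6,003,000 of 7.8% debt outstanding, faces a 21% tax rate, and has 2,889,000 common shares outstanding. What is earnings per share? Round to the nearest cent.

Interest = €468,234.00, so EBT = €876,000 − €468,234.00 = €407,766.00.
After tax at 21%: net income = €407,766.00 × 0.79 = €322,135.14.
Per share: €322,135.14 / 2,889,000 shares = €0.11.

€0.11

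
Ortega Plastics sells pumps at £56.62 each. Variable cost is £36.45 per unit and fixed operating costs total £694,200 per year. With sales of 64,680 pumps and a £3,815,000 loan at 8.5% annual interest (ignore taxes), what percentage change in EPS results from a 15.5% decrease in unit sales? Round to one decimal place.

-70.7%

Contribution at this volume is 64,680 × £20.17 = £1,304,595.60.
Subtracting fixed costs: EBIT = £1,304,595.60 − £694,200 = £610,395.60.
After interest of £324,275.00, pre-tax earnings = £286,120.60.
DCL = total CM / (EBIT − I) = £1,304,595.60 / £286,120.60 = 4.5596.
%ΔEPS = DCL × %ΔSales = 4.5596 × -15.5% = -70.7%.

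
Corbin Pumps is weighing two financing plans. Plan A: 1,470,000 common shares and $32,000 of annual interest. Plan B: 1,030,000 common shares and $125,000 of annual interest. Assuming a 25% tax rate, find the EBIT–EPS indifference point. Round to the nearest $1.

At indifference, (EBIT − 32,000)(1 − t)/1,470,000 = (EBIT − 125,000)(1 − t)/1,030,000.
The (1 − t) factor cancels: (EBIT − 32,000) × 1,030,000 = (EBIT − 125,000) × 1,470,000.
EBIT × (1,470,000 − 1,030,000) = 125,000 × 1,470,000 − 32,000 × 1,030,000 = 150,790,000,000, so EBIT = 150,790,000,000 ÷ 440,000 = 342,704.55.

$342,705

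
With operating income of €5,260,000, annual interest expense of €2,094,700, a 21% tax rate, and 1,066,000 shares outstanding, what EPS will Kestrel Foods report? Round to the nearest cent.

Pre-tax income = €5,260,000 − €2,094,700.00 = €3,165,300.00.
Net income = €3,165,300.00 × (1 − 0.21) = €2,500,587.00.
EPS = €2,500,587.00 ÷ 1,066,000 = €2.35.

€2.35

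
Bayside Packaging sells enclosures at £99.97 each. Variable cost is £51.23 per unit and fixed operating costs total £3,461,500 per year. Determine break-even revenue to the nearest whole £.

CM per unit = £99.97 − £51.23 = £48.74; CM ratio = £48.74 / £99.97 = 0.4875.
Break-even sales = FC ÷ CM ratio = £3,461,500 × £99.97 / £48.74 = £7,099,839.

£7,099,839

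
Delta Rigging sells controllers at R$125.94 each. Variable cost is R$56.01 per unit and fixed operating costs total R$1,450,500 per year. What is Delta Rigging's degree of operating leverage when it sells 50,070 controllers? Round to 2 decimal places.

1.71

Total contribution margin = 50,070 × R$69.93 = R$3,501,395.10.
Subtracting fixed costs: EBIT = R$3,501,395.10 − R$1,450,500 = R$2,050,895.10.
So DOL = total CM / EBIT = R$3,501,395.10 / R$2,050,895.10 = 1.7073.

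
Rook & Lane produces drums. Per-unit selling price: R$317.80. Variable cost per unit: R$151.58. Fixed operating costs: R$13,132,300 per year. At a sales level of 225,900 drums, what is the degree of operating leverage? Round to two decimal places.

1.54

Contribution at this volume is 225,900 × R$166.22 = R$37,549,098.00.
EBIT = R$37,549,098.00 − R$13,132,300 = R$24,416,798.00.
Degree of operating leverage = R$37,549,098.00 / R$24,416,798.00 = 1.5378.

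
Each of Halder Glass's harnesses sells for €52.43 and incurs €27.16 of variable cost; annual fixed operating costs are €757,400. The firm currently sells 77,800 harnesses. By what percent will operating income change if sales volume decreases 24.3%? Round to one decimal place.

-39.5%

Contribution at this volume is 77,800 × €25.27 = €1,966,006.00.
EBIT = €1,966,006.00 − €757,400 = €1,208,606.00.
So DOL = total CM / EBIT = €1,966,006.00 / €1,208,606.00 = 1.6267.
%ΔEBIT = DOL × %ΔSales = 1.6267 × -24.3% = -39.5%.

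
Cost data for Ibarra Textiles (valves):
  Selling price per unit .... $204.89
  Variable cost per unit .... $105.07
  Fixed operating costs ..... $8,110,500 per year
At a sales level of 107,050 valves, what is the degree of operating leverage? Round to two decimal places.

At 107,050 units, contribution = 107,050 × $99.82 = $10,685,731.00.
Subtracting fixed costs: EBIT = $10,685,731.00 − $8,110,500 = $2,575,231.00.
So DOL = total CM / EBIT = $10,685,731.00 / $2,575,231.00 = 4.1494.

4.15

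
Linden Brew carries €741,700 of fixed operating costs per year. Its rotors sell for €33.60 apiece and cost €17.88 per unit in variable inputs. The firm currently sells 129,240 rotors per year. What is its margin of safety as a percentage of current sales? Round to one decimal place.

63.5%

Unit CM = price − variable cost = €33.60 − €17.88 = €15.72. Break-even units = €741,700 ÷ €15.72 = 47,181.93; break-even revenue = 47,181.93 × €33.60 = €1,585,312.98.
Actual sales revenue = 129,240 × €33.60 = €4,342,464.00.
Margin of safety = (€4,342,464.00 − €1,585,312.98) ÷ €4,342,464.00 = 63.5%.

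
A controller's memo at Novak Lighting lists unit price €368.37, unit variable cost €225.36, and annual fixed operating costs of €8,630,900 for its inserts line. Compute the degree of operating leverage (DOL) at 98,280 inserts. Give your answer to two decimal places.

Contribution at this volume is 98,280 × €143.01 = €14,055,022.80.
Operating income = contribution − fixed costs = €14,055,022.80 − €8,630,900 = €5,424,122.80.
DOL = contribution ÷ EBIT = €14,055,022.80 ÷ €5,424,122.80 = 2.5912.

2.59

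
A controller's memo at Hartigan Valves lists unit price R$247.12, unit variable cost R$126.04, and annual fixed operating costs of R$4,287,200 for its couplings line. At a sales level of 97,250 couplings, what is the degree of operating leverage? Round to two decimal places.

1.57

Total contribution margin = 97,250 × R$121.08 = R$11,775,030.00.
EBIT = R$11,775,030.00 − R$4,287,200 = R$7,487,830.00.
So DOL = total CM / EBIT = R$11,775,030.00 / R$7,487,830.00 = 1.5726.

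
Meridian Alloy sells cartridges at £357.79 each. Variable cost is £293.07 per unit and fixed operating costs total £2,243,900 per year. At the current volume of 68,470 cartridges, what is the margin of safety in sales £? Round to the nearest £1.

Each unit contributes £357.79 − £293.07 = £64.72. Break-even units = £2,243,900 ÷ £64.72 = 34,670.89; break-even revenue = 34,670.89 × £357.79 = £12,404,897.73.
Actual sales revenue = 68,470 × £357.79 = £24,497,881.30.
Margin of safety = £24,497,881.30 − £12,404,897.73 = £12,092,984.

£12,092,984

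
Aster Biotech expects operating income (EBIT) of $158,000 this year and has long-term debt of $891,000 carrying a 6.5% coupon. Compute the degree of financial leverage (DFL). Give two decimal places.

1.58

Annual interest charges come to $57,915.00.
Degree of financial leverage = EBIT / (EBIT − interest) = $158,000 / $100,085.00 = 1.5787.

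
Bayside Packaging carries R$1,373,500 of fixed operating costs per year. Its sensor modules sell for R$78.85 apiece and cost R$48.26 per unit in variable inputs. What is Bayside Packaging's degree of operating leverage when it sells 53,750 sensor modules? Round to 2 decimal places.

6.07

At 53,750 units, contribution = 53,750 × R$30.59 = R$1,644,212.50.
Subtracting fixed costs: EBIT = R$1,644,212.50 − R$1,373,500 = R$270,712.50.
DOL = contribution ÷ EBIT = R$1,644,212.50 ÷ R$270,712.50 = 6.0736.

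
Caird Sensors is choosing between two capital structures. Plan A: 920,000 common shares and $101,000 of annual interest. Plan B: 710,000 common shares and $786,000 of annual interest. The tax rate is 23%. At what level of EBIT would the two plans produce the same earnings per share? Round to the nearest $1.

$3,101,952

Set EPS_A = EPS_B: (EBIT − $101,000)(1 − 0.23) ÷ 920,000 = (EBIT − $786,000)(1 − 0.23) ÷ 710,000.
The (1 − t) factor cancels: (EBIT − 101,000) × 710,000 = (EBIT − 786,000) × 920,000.
EBIT × (920,000 − 710,000) = 786,000 × 920,000 − 101,000 × 710,000 = 651,410,000,000, so EBIT = 651,410,000,000 ÷ 210,000 = 3,101,952.38.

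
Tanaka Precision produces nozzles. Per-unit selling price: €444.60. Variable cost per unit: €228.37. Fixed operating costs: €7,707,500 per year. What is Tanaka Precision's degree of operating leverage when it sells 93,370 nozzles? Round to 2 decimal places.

1.62

At 93,370 units, contribution = 93,370 × €216.23 = €20,189,395.10.
EBIT = €20,189,395.10 − €7,707,500 = €12,481,895.10.
Degree of operating leverage = €20,189,395.10 / €12,481,895.10 = 1.6175.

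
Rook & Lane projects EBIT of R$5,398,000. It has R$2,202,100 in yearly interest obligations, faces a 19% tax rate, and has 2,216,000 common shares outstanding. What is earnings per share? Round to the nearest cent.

Interest = R$2,202,100.00, so EBT = R$5,398,000 − R$2,202,100.00 = R$3,195,900.00.
After tax at 19%: net income = R$3,195,900.00 × 0.81 = R$2,588,679.00.
Per share: R$2,588,679.00 / 2,216,000 shares = R$1.17.

R$1.17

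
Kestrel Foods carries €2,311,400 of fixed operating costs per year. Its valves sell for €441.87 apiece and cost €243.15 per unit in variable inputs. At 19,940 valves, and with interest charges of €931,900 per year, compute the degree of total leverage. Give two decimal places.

At 19,940 units, contribution = 19,940 × €198.72 = €3,962,476.80.
Subtracting fixed costs: EBIT = €3,962,476.80 − €2,311,400 = €1,651,076.80. Interest = €931,900.00.
DOL = €3,962,476.80 ÷ €1,651,076.80 = 2.3999; DFL = €1,651,076.80 ÷ €719,176.80 = 2.2958.
Combined leverage = 2.3999 × 2.2958 = 5.5097.

5.51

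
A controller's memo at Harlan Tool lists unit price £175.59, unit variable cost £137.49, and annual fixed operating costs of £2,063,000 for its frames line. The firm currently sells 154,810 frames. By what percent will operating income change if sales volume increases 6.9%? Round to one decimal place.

At 154,810 units, contribution = 154,810 × £38.10 = £5,898,261.00.
EBIT = £5,898,261.00 − £2,063,000 = £3,835,261.00.
DOL = contribution ÷ EBIT = £5,898,261.00 ÷ £3,835,261.00 = 1.5379.
Operating income changes by 1.5379 × +6.9% = +10.6%.

+10.6%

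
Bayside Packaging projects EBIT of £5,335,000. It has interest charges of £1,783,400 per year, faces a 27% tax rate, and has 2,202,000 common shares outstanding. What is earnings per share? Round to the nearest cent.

Interest = £1,783,400.00, so EBT = £5,335,000 − £1,783,400.00 = £3,551,600.00.
After tax at 27%: net income = £3,551,600.00 × 0.73 = £2,592,668.00.
EPS = £2,592,668.00 ÷ 2,202,000 = £1.18.

£1.18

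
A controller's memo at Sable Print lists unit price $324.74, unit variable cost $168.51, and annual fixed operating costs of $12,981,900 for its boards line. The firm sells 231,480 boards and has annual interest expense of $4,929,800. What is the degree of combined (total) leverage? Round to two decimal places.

1.98

Contribution at this volume is 231,480 × $156.23 = $36,164,120.40.
Operating income = contribution − fixed costs = $36,164,120.40 − $12,981,900 = $23,182,220.40. Interest = $4,929,800.00, so EBIT − I = $18,252,420.40.
Degree of total leverage = total CM / (EBIT − interest) = $36,164,120.40 / $18,252,420.40 = 1.9813.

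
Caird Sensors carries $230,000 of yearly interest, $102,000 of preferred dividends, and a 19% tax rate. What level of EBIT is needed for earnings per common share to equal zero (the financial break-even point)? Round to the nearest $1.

Preferred dividends are paid after tax, so their pre-tax equivalent is $102,000 ÷ (1 − 0.19) = $125,925.93.
EPS = 0 when EBIT covers interest plus the pre-tax preferred burden: $230,000 + $125,925.93 = $355,925.93.

$355,926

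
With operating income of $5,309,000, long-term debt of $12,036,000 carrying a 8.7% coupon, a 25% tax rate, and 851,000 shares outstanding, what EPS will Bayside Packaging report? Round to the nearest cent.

Pre-tax income = $5,309,000 − $1,047,132.00 = $4,261,868.00.
Net income = $4,261,868.00 × (1 − 0.25) = $3,196,401.00.
EPS = $3,196,401.00 ÷ 851,000 = $3.76.

$3.76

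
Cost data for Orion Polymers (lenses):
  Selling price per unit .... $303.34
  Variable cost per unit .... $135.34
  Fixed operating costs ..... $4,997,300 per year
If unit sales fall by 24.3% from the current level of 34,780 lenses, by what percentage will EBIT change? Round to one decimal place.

-167.9%

Total contribution margin = 34,780 × $168.00 = $5,843,040.00.
Subtracting fixed costs: EBIT = $5,843,040.00 − $4,997,300 = $845,740.00.
DOL = contribution ÷ EBIT = $5,843,040.00 ÷ $845,740.00 = 6.9088.
So EBIT moves 6.9088 × (-24.3%) = -167.9%.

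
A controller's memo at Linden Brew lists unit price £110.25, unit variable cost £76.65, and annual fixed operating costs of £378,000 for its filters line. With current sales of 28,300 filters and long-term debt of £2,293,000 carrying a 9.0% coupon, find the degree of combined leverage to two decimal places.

Contribution at this volume is 28,300 × £33.60 = £950,880.00.
Subtracting fixed costs: EBIT = £950,880.00 − £378,000 = £572,880.00. Interest = £206,370.00.
DOL = £950,880.00 ÷ £572,880.00 = 1.6598; DFL = £572,880.00 ÷ £366,510.00 = 1.5631.
Combined leverage = 1.6598 × 1.5631 = 2.5944.

2.59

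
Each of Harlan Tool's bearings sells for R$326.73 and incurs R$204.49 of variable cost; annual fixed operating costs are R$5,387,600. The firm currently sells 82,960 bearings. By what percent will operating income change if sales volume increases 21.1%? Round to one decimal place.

At 82,960 units, contribution = 82,960 × R$122.24 = R$10,141,030.40.
EBIT = R$10,141,030.40 − R$5,387,600 = R$4,753,430.40.
Degree of operating leverage = R$10,141,030.40 / R$4,753,430.40 = 2.1334.
Operating income changes by 2.1334 × +21.1% = +45.0%.

+45.0%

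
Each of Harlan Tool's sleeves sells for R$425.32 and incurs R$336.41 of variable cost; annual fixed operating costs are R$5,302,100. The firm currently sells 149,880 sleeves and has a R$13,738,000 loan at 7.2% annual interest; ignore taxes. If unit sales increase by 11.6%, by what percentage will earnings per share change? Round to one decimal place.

+22.0%

Contribution at this volume is 149,880 × R$88.91 = R$13,325,830.80.
Operating income = contribution − fixed costs = R$13,325,830.80 − R$5,302,100 = R$8,023,730.80.
Interest = R$989,136.00, so EBIT − I = R$7,034,594.80.
DCL = total CM / (EBIT − I) = R$13,325,830.80 / R$7,034,594.80 = 1.8943.
EPS therefore changes by 1.8943 × (+11.6%) = +22.0%.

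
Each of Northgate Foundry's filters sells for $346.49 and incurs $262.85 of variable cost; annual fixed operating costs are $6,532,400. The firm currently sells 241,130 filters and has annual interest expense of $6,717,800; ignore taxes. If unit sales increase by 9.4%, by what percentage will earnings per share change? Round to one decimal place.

+27.4%

At 241,130 units, contribution = 241,130 × $83.64 = $20,168,113.20.
EBIT = $20,168,113.20 − $6,532,400 = $13,635,713.20.
Interest = $6,717,800.00, so EBIT − I = $6,917,913.20.
DCL = total CM / (EBIT − I) = $20,168,113.20 / $6,917,913.20 = 2.9153.
EPS therefore changes by 2.9153 × (+9.4%) = +27.4%.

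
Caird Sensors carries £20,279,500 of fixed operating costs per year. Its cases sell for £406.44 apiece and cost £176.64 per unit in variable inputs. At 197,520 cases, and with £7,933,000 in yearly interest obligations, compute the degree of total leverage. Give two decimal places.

2.64

At 197,520 units, contribution = 197,520 × £229.80 = £45,390,096.00.
Subtracting fixed costs: EBIT = £45,390,096.00 − £20,279,500 = £25,110,596.00. Interest = £7,933,000.00.
DOL = £45,390,096.00 ÷ £25,110,596.00 = 1.8076; DFL = £25,110,596.00 ÷ £17,177,596.00 = 1.4618.
DCL = DOL × DFL = 1.8076 × 1.4618 = 2.6423.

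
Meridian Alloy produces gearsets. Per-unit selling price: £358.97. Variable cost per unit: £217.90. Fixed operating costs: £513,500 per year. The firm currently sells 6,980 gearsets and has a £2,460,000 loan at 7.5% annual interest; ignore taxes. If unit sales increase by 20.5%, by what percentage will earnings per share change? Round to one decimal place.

At 6,980 units, contribution = 6,980 × £141.07 = £984,668.60.
Operating income = contribution − fixed costs = £984,668.60 − £513,500 = £471,168.60.
Interest = £184,500.00, so EBIT − I = £286,668.60.
DCL = total CM / (EBIT − I) = £984,668.60 / £286,668.60 = 3.4349.
%ΔEPS = DCL × %ΔSales = 3.4349 × +20.5% = +70.4%.

+70.4%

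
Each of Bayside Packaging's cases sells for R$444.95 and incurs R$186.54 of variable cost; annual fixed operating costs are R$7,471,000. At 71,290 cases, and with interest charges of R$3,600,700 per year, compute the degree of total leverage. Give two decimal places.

2.51

Total contribution margin = 71,290 × R$258.41 = R$18,422,048.90.
EBIT = R$18,422,048.90 − R$7,471,000 = R$10,951,048.90. Interest = R$3,600,700.00.
DOL = R$18,422,048.90 ÷ R$10,951,048.90 = 1.6822; DFL = R$10,951,048.90 ÷ R$7,350,348.90 = 1.4899.
DCL = DOL × DFL = 1.6822 × 1.4899 = 2.5063.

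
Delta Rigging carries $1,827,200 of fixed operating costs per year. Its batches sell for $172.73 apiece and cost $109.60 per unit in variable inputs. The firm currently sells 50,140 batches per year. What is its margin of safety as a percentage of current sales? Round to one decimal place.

42.3%

Contribution margin per unit = $172.73 − $109.60 = $63.13. Break-even units = $1,827,200 ÷ $63.13 = 28,943.45; break-even revenue = 28,943.45 × $172.73 = $4,999,402.12.
Actual sales revenue = 50,140 × $172.73 = $8,660,682.20.
Margin of safety = ($8,660,682.20 − $4,999,402.12) ÷ $8,660,682.20 = 42.3%.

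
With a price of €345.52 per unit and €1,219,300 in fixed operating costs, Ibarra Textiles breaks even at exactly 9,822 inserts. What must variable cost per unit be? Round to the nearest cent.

At break-even, FC = Q × (P − VC), so P − VC = €1,219,300 ÷ 9,822 = €124.1397.
Variable cost per unit = €345.52 − €124.1397 = €221.38.

€221.38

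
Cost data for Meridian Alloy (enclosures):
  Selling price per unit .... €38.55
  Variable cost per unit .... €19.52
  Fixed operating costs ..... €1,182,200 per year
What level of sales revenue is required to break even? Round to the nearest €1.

Contribution margin per unit = €38.55 − €19.52 = €19.03, a CM ratio of €19.03 ÷ €38.55 = 0.4936.
Break-even sales = FC ÷ CM ratio = €1,182,200 × €38.55 / €19.03 = €2,394,840.

€2,394,840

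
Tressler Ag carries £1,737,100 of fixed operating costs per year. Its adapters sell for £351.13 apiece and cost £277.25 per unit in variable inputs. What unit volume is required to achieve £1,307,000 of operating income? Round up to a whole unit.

41,204 adapters

Contribution margin per unit = £351.13 − £277.25 = £73.88.
Units = (FC + target) / CM = (£1,737,100 + £1,307,000) / £73.88 = 41,203.30, so 41,204 adapters.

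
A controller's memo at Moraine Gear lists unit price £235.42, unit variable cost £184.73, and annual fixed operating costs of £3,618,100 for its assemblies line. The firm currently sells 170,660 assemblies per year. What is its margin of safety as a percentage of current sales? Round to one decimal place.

58.2%

Unit CM = price − variable cost = £235.42 − £184.73 = £50.69. Break-even units = £3,618,100 ÷ £50.69 = 71,377.00; break-even revenue = 71,377.00 × £235.42 = £16,803,572.74.
Current sales = 170,660 × £235.42 = £40,176,777.20.
Margin of safety = (£40,176,777.20 − £16,803,572.74) ÷ £40,176,777.20 = 58.2%.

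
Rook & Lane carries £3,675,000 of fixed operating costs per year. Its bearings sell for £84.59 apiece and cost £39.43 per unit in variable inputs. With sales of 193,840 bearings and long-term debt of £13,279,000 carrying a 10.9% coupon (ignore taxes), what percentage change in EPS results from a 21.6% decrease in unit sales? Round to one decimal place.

Contribution at this volume is 193,840 × £45.16 = £8,753,814.40.
Subtracting fixed costs: EBIT = £8,753,814.40 − £3,675,000 = £5,078,814.40.
After interest of £1,447,411.00, pre-tax earnings = £3,631,403.40.
Degree of combined leverage = contribution ÷ (EBIT − I) = £8,753,814.40 ÷ £3,631,403.40 = 2.4106.
%ΔEPS = DCL × %ΔSales = 2.4106 × -21.6% = -52.1%.

-52.1%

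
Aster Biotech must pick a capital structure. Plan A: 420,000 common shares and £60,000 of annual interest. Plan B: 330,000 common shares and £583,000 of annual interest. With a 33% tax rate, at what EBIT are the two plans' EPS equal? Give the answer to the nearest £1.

£2,500,667

At indifference, (EBIT − 60,000)(1 − t)/420,000 = (EBIT − 583,000)(1 − t)/330,000.
The (1 − t) factor cancels: (EBIT − 60,000) × 330,000 = (EBIT − 583,000) × 420,000.
Solving, EBIT = (583,000·420,000 − 60,000·330,000) / (420,000 − 330,000) = 225,060,000,000 / 90,000 = 2,500,666.67.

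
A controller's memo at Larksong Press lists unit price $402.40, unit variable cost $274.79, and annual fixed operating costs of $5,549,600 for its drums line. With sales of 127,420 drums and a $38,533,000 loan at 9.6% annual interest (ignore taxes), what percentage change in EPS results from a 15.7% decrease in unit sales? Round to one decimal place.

Contribution at this volume is 127,420 × $127.61 = $16,260,066.20.
Subtracting fixed costs: EBIT = $16,260,066.20 − $5,549,600 = $10,710,466.20.
Interest = $3,699,168.00, so EBIT − I = $7,011,298.20.
DCL = total CM / (EBIT − I) = $16,260,066.20 / $7,011,298.20 = 2.3191.
%ΔEPS = DCL × %ΔSales = 2.3191 × -15.7% = -36.4%.

-36.4%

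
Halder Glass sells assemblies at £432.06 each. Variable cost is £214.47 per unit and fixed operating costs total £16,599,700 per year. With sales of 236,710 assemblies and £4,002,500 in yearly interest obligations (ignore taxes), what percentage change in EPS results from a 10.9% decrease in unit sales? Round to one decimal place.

Contribution at this volume is 236,710 × £217.59 = £51,505,728.90.
Subtracting fixed costs: EBIT = £51,505,728.90 − £16,599,700 = £34,906,028.90.
Interest = £4,002,500.00, so EBIT − I = £30,903,528.90.
DCL = total CM / (EBIT − I) = £51,505,728.90 / £30,903,528.90 = 1.6667.
%ΔEPS = DCL × %ΔSales = 1.6667 × -10.9% = -18.2%.

-18.2%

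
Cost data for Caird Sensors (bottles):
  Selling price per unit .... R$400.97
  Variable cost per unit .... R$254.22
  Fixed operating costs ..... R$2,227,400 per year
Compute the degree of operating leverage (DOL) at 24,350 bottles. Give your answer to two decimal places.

Total contribution margin = 24,350 × R$146.75 = R$3,573,362.50.
EBIT = R$3,573,362.50 − R$2,227,400 = R$1,345,962.50.
So DOL = total CM / EBIT = R$3,573,362.50 / R$1,345,962.50 = 2.6549.

2.65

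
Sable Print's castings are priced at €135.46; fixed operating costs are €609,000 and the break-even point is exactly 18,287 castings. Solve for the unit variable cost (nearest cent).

€102.16

Contribution per unit must be FC / Q = €609,000 / 18,287 = €33.3023.
Variable cost per unit = €135.46 − €33.3023 = €102.16.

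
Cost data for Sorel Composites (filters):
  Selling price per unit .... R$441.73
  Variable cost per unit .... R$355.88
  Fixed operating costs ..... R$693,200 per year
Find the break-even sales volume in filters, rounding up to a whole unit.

8,075 filters

Unit CM = price − variable cost = R$441.73 − R$355.88 = R$85.85.
Units to break even: R$693,200 ÷ R$85.85 = 8,074.55, rounded up to 8,075.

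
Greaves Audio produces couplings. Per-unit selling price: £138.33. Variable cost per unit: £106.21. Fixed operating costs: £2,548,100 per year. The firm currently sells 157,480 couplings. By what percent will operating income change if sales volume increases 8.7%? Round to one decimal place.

+17.5%

Contribution at this volume is 157,480 × £32.12 = £5,058,257.60.
Operating income = contribution − fixed costs = £5,058,257.60 − £2,548,100 = £2,510,157.60.
Degree of operating leverage = £5,058,257.60 / £2,510,157.60 = 2.0151.
So EBIT moves 2.0151 × (+8.7%) = +17.5%.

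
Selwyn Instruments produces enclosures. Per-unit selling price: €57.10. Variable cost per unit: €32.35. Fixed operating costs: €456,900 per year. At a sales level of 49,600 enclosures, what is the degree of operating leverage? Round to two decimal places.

1.59

Contribution at this volume is 49,600 × €24.75 = €1,227,600.00.
Operating income = contribution − fixed costs = €1,227,600.00 − €456,900 = €770,700.00.
So DOL = total CM / EBIT = €1,227,600.00 / €770,700.00 = 1.5928.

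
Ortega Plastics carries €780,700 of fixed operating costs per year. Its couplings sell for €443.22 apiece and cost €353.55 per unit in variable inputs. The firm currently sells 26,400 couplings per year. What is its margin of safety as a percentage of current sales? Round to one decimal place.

67.0%

Unit CM = price − variable cost = €443.22 − €353.55 = €89.67. Break-even units = €780,700 ÷ €89.67 = 8,706.37; break-even revenue = 8,706.37 × €443.22 = €3,858,836.33.
Current sales = 26,400 × €443.22 = €11,701,008.00.
Margin of safety = (€11,701,008.00 − €3,858,836.33) ÷ €11,701,008.00 = 67.0%.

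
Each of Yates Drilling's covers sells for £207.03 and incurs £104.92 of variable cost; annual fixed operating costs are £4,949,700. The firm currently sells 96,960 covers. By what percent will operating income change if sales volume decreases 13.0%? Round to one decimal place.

Contribution at this volume is 96,960 × £102.11 = £9,900,585.60.
Subtracting fixed costs: EBIT = £9,900,585.60 − £4,949,700 = £4,950,885.60.
So DOL = total CM / EBIT = £9,900,585.60 / £4,950,885.60 = 1.9998.
So EBIT moves 1.9998 × (-13.0%) = -26.0%.

-26.0%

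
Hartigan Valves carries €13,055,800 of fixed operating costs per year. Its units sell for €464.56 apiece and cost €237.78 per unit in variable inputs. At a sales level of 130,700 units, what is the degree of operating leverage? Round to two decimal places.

Contribution at this volume is 130,700 × €226.78 = €29,640,146.00.
Operating income = contribution − fixed costs = €29,640,146.00 − €13,055,800 = €16,584,346.00.
DOL = contribution ÷ EBIT = €29,640,146.00 ÷ €16,584,346.00 = 1.7872.

1.79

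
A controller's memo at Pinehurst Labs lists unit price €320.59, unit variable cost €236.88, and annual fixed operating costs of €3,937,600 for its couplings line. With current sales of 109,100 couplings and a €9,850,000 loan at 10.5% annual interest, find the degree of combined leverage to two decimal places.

Contribution at this volume is 109,100 × €83.71 = €9,132,761.00.
Operating income = contribution − fixed costs = €9,132,761.00 − €3,937,600 = €5,195,161.00. Interest = €1,034,250.00.
DOL = €9,132,761.00 ÷ €5,195,161.00 = 1.7579; DFL = €5,195,161.00 ÷ €4,160,911.00 = 1.2486.
Combined leverage = 1.7579 × 1.2486 = 2.1949.

2.19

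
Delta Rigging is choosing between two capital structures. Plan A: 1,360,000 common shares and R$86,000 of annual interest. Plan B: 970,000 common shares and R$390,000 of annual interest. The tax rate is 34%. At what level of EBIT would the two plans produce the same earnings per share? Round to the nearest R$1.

R$1,146,103

Set EPS_A = EPS_B: (EBIT − R$86,000)(1 − 0.34) ÷ 1,360,000 = (EBIT − R$390,000)(1 − 0.34) ÷ 970,000.
The (1 − t) factor cancels: (EBIT − 86,000) × 970,000 = (EBIT − 390,000) × 1,360,000.
EBIT × (1,360,000 − 970,000) = 390,000 × 1,360,000 − 86,000 × 970,000 = 446,980,000,000, so EBIT = 446,980,000,000 ÷ 390,000 = 1,146,102.56.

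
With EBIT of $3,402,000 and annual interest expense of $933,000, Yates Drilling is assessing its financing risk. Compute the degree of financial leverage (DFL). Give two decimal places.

1.38

Annual interest charges come to $933,000.00.
DFL = EBIT ÷ (EBIT − I) = $3,402,000 ÷ ($3,402,000 − $933,000.00) = $3,402,000 ÷ $2,469,000.00 = 1.3779.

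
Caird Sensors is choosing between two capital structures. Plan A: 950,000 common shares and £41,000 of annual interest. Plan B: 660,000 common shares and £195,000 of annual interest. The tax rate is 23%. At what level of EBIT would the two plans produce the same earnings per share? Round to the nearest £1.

At indifference, (EBIT − 41,000)(1 − t)/950,000 = (EBIT − 195,000)(1 − t)/660,000.
Cancelling (1 − t) and cross-multiplying: 660,000·(EBIT − 41,000) = 950,000·(EBIT − 195,000).
EBIT × (950,000 − 660,000) = 195,000 × 950,000 − 41,000 × 660,000 = 158,190,000,000, so EBIT = 158,190,000,000 ÷ 290,000 = 545,482.76.

£545,483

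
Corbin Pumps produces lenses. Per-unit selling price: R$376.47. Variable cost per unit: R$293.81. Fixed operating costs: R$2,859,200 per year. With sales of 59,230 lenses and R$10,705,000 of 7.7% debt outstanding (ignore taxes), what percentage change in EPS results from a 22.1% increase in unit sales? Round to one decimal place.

Contribution at this volume is 59,230 × R$82.66 = R$4,895,951.80.
EBIT = R$4,895,951.80 − R$2,859,200 = R$2,036,751.80.
After interest of R$824,285.00, pre-tax earnings = R$1,212,466.80.
DCL = total CM / (EBIT − I) = R$4,895,951.80 / R$1,212,466.80 = 4.0380.
%ΔEPS = DCL × %ΔSales = 4.0380 × +22.1% = +89.2%.

+89.2%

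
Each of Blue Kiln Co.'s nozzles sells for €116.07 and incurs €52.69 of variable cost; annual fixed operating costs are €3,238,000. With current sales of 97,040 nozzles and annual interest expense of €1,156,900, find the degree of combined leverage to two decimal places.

3.50

Contribution at this volume is 97,040 × €63.38 = €6,150,395.20.
EBIT = €6,150,395.20 − €3,238,000 = €2,912,395.20. Interest = €1,156,900.00.
DOL = €6,150,395.20 ÷ €2,912,395.20 = 2.1118; DFL = €2,912,395.20 ÷ €1,755,495.20 = 1.6590.
DCL = DOL × DFL = 2.1118 × 1.6590 = 3.5035.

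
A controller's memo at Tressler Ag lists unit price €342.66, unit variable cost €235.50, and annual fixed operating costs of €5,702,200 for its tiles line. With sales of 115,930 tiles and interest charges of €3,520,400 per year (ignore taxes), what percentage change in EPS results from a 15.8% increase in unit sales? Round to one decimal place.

Total contribution margin = 115,930 × €107.16 = €12,423,058.80.
Subtracting fixed costs: EBIT = €12,423,058.80 − €5,702,200 = €6,720,858.80.
Interest = €3,520,400.00, so EBIT − I = €3,200,458.80.
Degree of combined leverage = contribution ÷ (EBIT − I) = €12,423,058.80 ÷ €3,200,458.80 = 3.8816.
EPS therefore changes by 3.8816 × (+15.8%) = +61.3%.

+61.3%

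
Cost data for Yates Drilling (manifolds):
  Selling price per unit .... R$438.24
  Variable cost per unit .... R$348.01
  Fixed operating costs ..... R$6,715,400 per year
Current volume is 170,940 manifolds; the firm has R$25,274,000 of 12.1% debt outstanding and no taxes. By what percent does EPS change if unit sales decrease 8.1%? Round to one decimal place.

Total contribution margin = 170,940 × R$90.23 = R$15,423,916.20.
Operating income = contribution − fixed costs = R$15,423,916.20 − R$6,715,400 = R$8,708,516.20.
Interest = R$3,058,154.00, so EBIT − I = R$5,650,362.20.
DCL = total CM / (EBIT − I) = R$15,423,916.20 / R$5,650,362.20 = 2.7297.
%ΔEPS = DCL × %ΔSales = 2.7297 × -8.1% = -22.1%.

-22.1%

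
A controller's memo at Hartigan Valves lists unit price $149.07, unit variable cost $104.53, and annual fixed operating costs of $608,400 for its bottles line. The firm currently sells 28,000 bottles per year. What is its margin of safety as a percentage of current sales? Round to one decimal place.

Unit CM = price − variable cost = $149.07 − $104.53 = $44.54. Break-even units = $608,400 ÷ $44.54 = 13,659.63; break-even revenue = 13,659.63 × $149.07 = $2,036,241.31.
Actual sales revenue = 28,000 × $149.07 = $4,173,960.00.
Margin of safety = ($4,173,960.00 − $2,036,241.31) ÷ $4,173,960.00 = 51.2%.

51.2%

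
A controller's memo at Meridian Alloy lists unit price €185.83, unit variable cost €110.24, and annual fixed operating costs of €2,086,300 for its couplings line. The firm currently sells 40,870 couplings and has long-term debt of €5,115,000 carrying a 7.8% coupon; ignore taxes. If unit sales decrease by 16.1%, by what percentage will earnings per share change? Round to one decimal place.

Contribution at this volume is 40,870 × €75.59 = €3,089,363.30.
Subtracting fixed costs: EBIT = €3,089,363.30 − €2,086,300 = €1,003,063.30.
After interest of €398,970.00, pre-tax earnings = €604,093.30.
DCL = total CM / (EBIT − I) = €3,089,363.30 / €604,093.30 = 5.1140.
%ΔEPS = DCL × %ΔSales = 5.1140 × -16.1% = -82.3%.

-82.3%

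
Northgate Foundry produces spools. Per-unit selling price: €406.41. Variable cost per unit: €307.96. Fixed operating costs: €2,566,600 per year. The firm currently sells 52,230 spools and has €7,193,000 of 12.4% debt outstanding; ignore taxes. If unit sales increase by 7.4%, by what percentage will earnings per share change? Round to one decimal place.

Total contribution margin = 52,230 × €98.45 = €5,142,043.50.
Operating income = contribution − fixed costs = €5,142,043.50 − €2,566,600 = €2,575,443.50.
After interest of €891,932.00, pre-tax earnings = €1,683,511.50.
DCL = total CM / (EBIT − I) = €5,142,043.50 / €1,683,511.50 = 3.0544.
EPS therefore changes by 3.0544 × (+7.4%) = +22.6%.

+22.6%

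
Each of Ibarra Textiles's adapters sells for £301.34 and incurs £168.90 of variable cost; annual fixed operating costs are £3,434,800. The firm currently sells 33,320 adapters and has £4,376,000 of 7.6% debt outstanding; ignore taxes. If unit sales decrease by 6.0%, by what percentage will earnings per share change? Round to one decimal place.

-41.0%

At 33,320 units, contribution = 33,320 × £132.44 = £4,412,900.80.
Subtracting fixed costs: EBIT = £4,412,900.80 − £3,434,800 = £978,100.80.
Interest = £332,576.00, so EBIT − I = £645,524.80.
Degree of combined leverage = contribution ÷ (EBIT − I) = £4,412,900.80 ÷ £645,524.80 = 6.8361.
%ΔEPS = DCL × %ΔSales = 6.8361 × -6.0% = -41.0%.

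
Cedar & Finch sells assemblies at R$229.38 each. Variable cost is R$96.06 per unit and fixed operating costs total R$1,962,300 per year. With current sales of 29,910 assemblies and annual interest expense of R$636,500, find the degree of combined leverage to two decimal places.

2.87

At 29,910 units, contribution = 29,910 × R$133.32 = R$3,987,601.20.
EBIT = R$3,987,601.20 − R$1,962,300 = R$2,025,301.20. Interest = R$636,500.00.
DOL = R$3,987,601.20 ÷ R$2,025,301.20 = 1.9689; DFL = R$2,025,301.20 ÷ R$1,388,801.20 = 1.4583.
Combined leverage = 1.9689 × 1.4583 = 2.8712.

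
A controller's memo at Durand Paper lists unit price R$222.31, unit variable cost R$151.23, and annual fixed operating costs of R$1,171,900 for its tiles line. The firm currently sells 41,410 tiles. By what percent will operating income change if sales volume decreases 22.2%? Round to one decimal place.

-36.9%

At 41,410 units, contribution = 41,410 × R$71.08 = R$2,943,422.80.
EBIT = R$2,943,422.80 − R$1,171,900 = R$1,771,522.80.
So DOL = total CM / EBIT = R$2,943,422.80 / R$1,771,522.80 = 1.6615.
%ΔEBIT = DOL × %ΔSales = 1.6615 × -22.2% = -36.9%.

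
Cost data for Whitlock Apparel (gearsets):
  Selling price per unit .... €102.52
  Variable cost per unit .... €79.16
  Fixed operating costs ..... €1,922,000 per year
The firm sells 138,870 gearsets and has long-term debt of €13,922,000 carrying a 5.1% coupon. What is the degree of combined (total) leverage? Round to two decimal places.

At 138,870 units, contribution = 138,870 × €23.36 = €3,244,003.20.
EBIT = €3,244,003.20 − €1,922,000 = €1,322,003.20. Interest = €710,022.00, so EBIT − I = €611,981.20.
Degree of total leverage = total CM / (EBIT − interest) = €3,244,003.20 / €611,981.20 = 5.3008.

5.30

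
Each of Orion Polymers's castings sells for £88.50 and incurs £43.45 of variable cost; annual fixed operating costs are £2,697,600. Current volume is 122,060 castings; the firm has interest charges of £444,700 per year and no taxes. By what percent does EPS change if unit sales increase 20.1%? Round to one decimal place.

+46.9%

Contribution at this volume is 122,060 × £45.05 = £5,498,803.00.
Subtracting fixed costs: EBIT = £5,498,803.00 − £2,697,600 = £2,801,203.00.
After interest of £444,700.00, pre-tax earnings = £2,356,503.00.
Degree of combined leverage = contribution ÷ (EBIT − I) = £5,498,803.00 ÷ £2,356,503.00 = 2.3335.
EPS therefore changes by 2.3335 × (+20.1%) = +46.9%.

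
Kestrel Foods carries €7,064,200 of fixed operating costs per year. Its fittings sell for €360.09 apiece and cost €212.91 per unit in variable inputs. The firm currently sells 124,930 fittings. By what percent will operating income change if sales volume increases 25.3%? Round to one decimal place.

At 124,930 units, contribution = 124,930 × €147.18 = €18,387,197.40.
Operating income = contribution − fixed costs = €18,387,197.40 − €7,064,200 = €11,322,997.40.
Degree of operating leverage = €18,387,197.40 / €11,322,997.40 = 1.6239.
So EBIT moves 1.6239 × (+25.3%) = +41.1%.

+41.1%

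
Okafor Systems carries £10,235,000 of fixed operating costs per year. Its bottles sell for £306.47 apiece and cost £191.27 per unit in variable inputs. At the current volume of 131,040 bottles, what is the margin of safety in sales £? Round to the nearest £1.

£12,931,353

Contribution margin per unit = £306.47 − £191.27 = £115.20. Break-even units = £10,235,000 ÷ £115.20 = 88,845.49; break-even revenue = 88,845.49 × £306.47 = £27,228,476.13.
Current sales = 131,040 × £306.47 = £40,159,828.80.
Margin of safety = £40,159,828.80 − £27,228,476.13 = £12,931,353.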